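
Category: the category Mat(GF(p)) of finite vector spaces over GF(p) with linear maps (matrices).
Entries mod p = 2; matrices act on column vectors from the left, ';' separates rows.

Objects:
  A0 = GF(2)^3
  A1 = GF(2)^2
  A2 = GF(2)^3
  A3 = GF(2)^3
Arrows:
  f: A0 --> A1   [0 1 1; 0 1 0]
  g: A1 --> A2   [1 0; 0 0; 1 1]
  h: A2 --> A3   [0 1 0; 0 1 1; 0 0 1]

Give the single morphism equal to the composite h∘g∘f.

Answer: [0 0 0; 0 0 1; 0 0 1]

Derivation:
  e0=⟨1,0,0⟩ f-->⟨0,0⟩ g-->⟨0,0,0⟩ h-->⟨0,0,0⟩
  e1=⟨0,1,0⟩ f-->⟨1,1⟩ g-->⟨1,0,0⟩ h-->⟨0,0,0⟩
  e2=⟨0,0,1⟩ f-->⟨1,0⟩ g-->⟨1,0,1⟩ h-->⟨0,1,1⟩
result: [0 0 0; 0 0 1; 0 0 1]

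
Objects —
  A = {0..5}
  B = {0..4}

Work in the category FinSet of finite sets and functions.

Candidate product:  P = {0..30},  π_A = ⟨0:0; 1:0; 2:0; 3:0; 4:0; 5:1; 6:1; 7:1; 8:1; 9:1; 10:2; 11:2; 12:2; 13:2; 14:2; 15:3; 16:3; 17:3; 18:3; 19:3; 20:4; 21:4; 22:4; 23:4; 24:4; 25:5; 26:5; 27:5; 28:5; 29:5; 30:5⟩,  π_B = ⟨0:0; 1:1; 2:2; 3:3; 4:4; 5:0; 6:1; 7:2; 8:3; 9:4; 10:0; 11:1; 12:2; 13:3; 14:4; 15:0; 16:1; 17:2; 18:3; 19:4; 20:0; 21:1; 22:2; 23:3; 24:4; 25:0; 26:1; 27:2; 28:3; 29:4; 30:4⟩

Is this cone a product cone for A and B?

Answer: NOT A VALID PRODUCT — |P|=31 ≠ |A|·|B|=30

Derivation:
|A|·|B| = 6·5 = 30;  |P| = 31
  → cardinalities differ; no bijection possible.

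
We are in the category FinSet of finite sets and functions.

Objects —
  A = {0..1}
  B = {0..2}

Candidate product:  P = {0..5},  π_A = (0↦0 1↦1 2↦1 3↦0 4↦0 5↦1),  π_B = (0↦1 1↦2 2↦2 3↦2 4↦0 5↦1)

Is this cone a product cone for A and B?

|A|·|B| = 2·3 = 6;  |P| = 6
Check the pairing map k ↦ (π_A(k), π_B(k)):
  0 ↦ (0,1)
  1 ↦ (1,2)
  2 ↦ (1,2)  ✗ repeats pair of k=1
  3 ↦ (0,2)
  4 ↦ (0,0)
  5 ↦ (1,1)
distinct pairs in image: 5 / 6 needed
  → (1,2) hit at k=1 and k=2

Answer: NOT A VALID PRODUCT — duplicate pair at indices 2,1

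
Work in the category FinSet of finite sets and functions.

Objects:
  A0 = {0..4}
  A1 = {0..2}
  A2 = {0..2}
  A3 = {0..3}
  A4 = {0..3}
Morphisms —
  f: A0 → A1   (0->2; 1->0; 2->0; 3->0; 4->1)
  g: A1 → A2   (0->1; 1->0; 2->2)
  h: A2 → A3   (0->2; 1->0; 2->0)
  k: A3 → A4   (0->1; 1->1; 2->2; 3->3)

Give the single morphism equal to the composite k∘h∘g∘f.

  0 f→2 g→2 h→0 k→1
  1 f→0 g→1 h→0 k→1
  2 f→0 g→1 h→0 k→1
  3 f→0 g→1 h→0 k→1
  4 f→1 g→0 h→2 k→2
composite: (0->1; 1->1; 2->1; 3->1; 4->2)

Answer: (0->1; 1->1; 2->1; 3->1; 4->2)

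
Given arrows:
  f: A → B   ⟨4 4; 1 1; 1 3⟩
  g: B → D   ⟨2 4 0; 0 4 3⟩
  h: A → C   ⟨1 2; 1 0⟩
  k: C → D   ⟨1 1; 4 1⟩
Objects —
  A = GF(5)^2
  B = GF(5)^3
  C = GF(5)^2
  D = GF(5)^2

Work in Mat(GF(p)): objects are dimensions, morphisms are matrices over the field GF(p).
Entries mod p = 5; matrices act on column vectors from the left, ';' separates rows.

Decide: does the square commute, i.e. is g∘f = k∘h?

1) trace f;g:
  e0=[1,0] f→[4,1,1] g→[2,2]
  e1=[0,1] f→[4,1,3] g→[2,3]
  ⟦path⟧₁ = ⟨2 2; 2 3⟩
2) trace h;k:
  e0=[1,0] h→[1,1] k→[2,0]
  e1=[0,1] h→[2,0] k→[2,3]
  ⟦path⟧₂ = ⟨2 2; 0 3⟩
Equal? NO — does not commute

Answer: DOES NOT COMMUTE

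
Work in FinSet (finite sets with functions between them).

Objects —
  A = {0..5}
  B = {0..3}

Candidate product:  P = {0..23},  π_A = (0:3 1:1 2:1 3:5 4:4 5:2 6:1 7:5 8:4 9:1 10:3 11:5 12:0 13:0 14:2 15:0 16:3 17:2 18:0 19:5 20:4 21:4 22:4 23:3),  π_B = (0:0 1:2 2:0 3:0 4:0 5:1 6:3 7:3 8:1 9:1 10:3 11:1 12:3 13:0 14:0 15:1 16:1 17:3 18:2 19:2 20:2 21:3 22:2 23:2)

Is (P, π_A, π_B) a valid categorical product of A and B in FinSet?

|A|·|B| = 6·4 = 24;  |P| = 24
Check the pairing map k ↦ (π_A(k), π_B(k)):
  0 : (3,0)
  1 : (1,2)
  2 : (1,0)
  3 : (5,0)
  4 : (4,0)
  5 : (2,1)
  6 : (1,3)
  7 : (5,3)
  8 : (4,1)
  9 : (1,1)
  10 : (3,3)
  11 : (5,1)
  12 : (0,3)
  13 : (0,0)
  14 : (2,0)
  15 : (0,1)
  16 : (3,1)
  17 : (2,3)
  18 : (0,2)
  19 : (5,2)
  20 : (4,2)
  21 : (4,3)
  22 : (4,2)  ✗ repeats pair of k=20
  23 : (3,2)
distinct pairs in image: 23 / 24 needed
  → (4,2) hit at k=20 and k=22

Answer: NOT A VALID PRODUCT — duplicate pair at indices 22,20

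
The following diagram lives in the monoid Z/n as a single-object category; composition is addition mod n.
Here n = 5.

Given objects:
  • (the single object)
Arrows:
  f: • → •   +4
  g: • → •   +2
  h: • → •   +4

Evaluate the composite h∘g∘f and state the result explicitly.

Answer: +0

Work:
  0 +4≡4 +2≡1 +4≡0  (mod 5)
composite: +0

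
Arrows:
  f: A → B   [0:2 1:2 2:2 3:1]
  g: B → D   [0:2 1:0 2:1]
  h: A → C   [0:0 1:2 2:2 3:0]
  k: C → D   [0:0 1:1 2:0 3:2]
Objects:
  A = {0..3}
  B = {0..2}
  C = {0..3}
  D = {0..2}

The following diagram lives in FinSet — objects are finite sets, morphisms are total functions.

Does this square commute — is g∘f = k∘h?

Answer: DOES NOT COMMUTE

Work:
Path 1 = f;g:
  0 f→2 g→1
  1 f→2 g→1
  2 f→2 g→1
  3 f→1 g→0
  composite₁ = [0:1 1:1 2:1 3:0]
Path 2 = h;k:
  0 h→0 k→0
  1 h→2 k→0
  2 h→2 k→0
  3 h→0 k→0
  composite₂ = [0:0 1:0 2:0 3:0]
Equal? differ; not commutative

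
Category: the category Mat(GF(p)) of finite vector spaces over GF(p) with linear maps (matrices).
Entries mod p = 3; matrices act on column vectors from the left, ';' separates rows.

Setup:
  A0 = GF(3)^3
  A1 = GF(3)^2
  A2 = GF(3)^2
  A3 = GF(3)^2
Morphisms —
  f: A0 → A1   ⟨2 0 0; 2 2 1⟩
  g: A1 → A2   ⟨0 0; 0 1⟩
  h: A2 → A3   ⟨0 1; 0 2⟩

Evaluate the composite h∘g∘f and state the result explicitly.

  e0=(1,0,0) f→(2,2) g→(0,2) h→(2,1)
  e1=(0,1,0) f→(0,2) g→(0,2) h→(2,1)
  e2=(0,0,1) f→(0,1) g→(0,1) h→(1,2)
composite: ⟨2 2 1; 1 1 2⟩

Answer: ⟨2 2 1; 1 1 2⟩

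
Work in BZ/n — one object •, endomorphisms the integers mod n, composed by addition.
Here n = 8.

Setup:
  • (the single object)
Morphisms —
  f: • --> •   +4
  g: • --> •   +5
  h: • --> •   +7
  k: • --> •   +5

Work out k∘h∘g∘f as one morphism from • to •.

  0 +4≡4 +5≡1 +7≡0 +5≡5  (mod 8)
⟦path⟧: +5

Answer: +5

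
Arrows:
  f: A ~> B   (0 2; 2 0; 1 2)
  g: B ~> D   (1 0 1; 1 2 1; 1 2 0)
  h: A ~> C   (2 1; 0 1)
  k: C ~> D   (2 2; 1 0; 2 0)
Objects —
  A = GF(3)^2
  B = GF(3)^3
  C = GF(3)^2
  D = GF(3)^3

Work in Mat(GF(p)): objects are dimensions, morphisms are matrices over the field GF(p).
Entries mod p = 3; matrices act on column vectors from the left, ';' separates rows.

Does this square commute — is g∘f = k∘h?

Answer: COMMUTES

Work:
Along f;g (path 1):
  e0=(1,0) f~>(0,2,1) g~>(1,2,1)
  e1=(0,1) f~>(2,0,2) g~>(1,1,2)
  composite₁ = (1 1; 2 1; 1 2)
Along h;k (path 2):
  e0=(1,0) h~>(2,0) k~>(1,2,1)
  e1=(0,1) h~>(1,1) k~>(1,1,2)
  composite₂ = (1 1; 2 1; 1 2)
Equal? equal; square commutes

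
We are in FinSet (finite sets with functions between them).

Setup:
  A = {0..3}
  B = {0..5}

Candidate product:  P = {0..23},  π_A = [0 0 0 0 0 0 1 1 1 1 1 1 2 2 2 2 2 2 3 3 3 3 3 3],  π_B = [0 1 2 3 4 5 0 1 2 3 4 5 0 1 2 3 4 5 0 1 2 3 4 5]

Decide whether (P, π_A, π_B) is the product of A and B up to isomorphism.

Answer: VALID PRODUCT

Trace:
|A|·|B| = 4·6 = 24;  |P| = 24
Check the pairing map k ↦ (π_A(k), π_B(k)):
  0 ↦ (0,0)
  1 ↦ (0,1)
  2 ↦ (0,2)
  3 ↦ (0,3)
  4 ↦ (0,4)
  5 ↦ (0,5)
  6 ↦ (1,0)
  7 ↦ (1,1)
  8 ↦ (1,2)
  9 ↦ (1,3)
  10 ↦ (1,4)
  11 ↦ (1,5)
  12 ↦ (2,0)
  13 ↦ (2,1)
  14 ↦ (2,2)
  15 ↦ (2,3)
  16 ↦ (2,4)
  17 ↦ (2,5)
  18 ↦ (3,0)
  19 ↦ (3,1)
  20 ↦ (3,2)
  21 ↦ (3,3)
  22 ↦ (3,4)
  23 ↦ (3,5)
distinct pairs in image: 24 / 24 needed
  → bijection onto A×B; projections well-typed.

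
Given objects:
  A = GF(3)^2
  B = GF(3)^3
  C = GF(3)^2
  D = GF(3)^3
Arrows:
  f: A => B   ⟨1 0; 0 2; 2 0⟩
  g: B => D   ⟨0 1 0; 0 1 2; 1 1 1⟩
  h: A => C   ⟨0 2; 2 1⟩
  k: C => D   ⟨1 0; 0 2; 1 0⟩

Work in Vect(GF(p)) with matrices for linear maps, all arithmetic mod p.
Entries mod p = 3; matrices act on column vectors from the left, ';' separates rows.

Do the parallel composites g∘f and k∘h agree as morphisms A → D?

1) trace f;g:
  e0=(1,0) f=>(1,0,2) g=>(0,1,0)
  e1=(0,1) f=>(0,2,0) g=>(2,2,2)
  composite₁ = ⟨0 2; 1 2; 0 2⟩
2) trace h;k:
  e0=(1,0) h=>(0,2) k=>(0,1,0)
  e1=(0,1) h=>(2,1) k=>(2,2,2)
  composite₂ = ⟨0 2; 1 2; 0 2⟩
Equal? YES — commutes

Answer: COMMUTES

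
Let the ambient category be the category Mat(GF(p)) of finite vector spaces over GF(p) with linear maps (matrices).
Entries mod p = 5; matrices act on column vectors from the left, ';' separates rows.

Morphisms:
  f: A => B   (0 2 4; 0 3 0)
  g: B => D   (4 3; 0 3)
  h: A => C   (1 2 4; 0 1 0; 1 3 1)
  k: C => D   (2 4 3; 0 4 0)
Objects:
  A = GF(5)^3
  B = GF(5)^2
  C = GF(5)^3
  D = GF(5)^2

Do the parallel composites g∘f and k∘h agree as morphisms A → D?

Answer: COMMUTES

Trace:
1) trace f;g:
  e0=(1,0,0) f=>(0,0) g=>(0,0)
  e1=(0,1,0) f=>(2,3) g=>(2,4)
  e2=(0,0,1) f=>(4,0) g=>(1,0)
  ⟦path⟧₁ = (0 2 1; 0 4 0)
2) trace h;k:
  e0=(1,0,0) h=>(1,0,1) k=>(0,0)
  e1=(0,1,0) h=>(2,1,3) k=>(2,4)
  e2=(0,0,1) h=>(4,0,1) k=>(1,0)
  ⟦path⟧₂ = (0 2 1; 0 4 0)
Equal? YES — commutes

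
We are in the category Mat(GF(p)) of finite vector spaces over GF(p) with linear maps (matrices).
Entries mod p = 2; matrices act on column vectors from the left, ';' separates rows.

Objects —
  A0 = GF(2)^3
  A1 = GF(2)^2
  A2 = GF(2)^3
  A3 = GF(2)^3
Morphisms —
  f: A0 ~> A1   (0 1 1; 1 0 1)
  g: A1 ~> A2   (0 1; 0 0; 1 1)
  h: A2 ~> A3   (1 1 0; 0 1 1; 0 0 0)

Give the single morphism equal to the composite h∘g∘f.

  e0=⟨1,0,0⟩ f~>⟨0,1⟩ g~>⟨1,0,1⟩ h~>⟨1,1,0⟩
  e1=⟨0,1,0⟩ f~>⟨1,0⟩ g~>⟨0,0,1⟩ h~>⟨0,1,0⟩
  e2=⟨0,0,1⟩ f~>⟨1,1⟩ g~>⟨1,0,0⟩ h~>⟨1,0,0⟩
result: (1 0 1; 1 1 0; 0 0 0)

Answer: (1 0 1; 1 1 0; 0 0 0)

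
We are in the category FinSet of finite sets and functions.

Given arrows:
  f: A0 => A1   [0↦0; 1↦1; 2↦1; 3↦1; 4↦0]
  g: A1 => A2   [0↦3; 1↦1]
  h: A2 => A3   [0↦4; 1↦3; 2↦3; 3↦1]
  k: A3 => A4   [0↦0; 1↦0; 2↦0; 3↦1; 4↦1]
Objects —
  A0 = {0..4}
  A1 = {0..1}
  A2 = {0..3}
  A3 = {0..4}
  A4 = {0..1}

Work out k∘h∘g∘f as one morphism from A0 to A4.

Answer: [0↦0; 1↦1; 2↦1; 3↦1; 4↦0]

Trace:
  0 f=>0 g=>3 h=>1 k=>0
  1 f=>1 g=>1 h=>3 k=>1
  2 f=>1 g=>1 h=>3 k=>1
  3 f=>1 g=>1 h=>3 k=>1
  4 f=>0 g=>3 h=>1 k=>0
composite: [0↦0; 1↦1; 2↦1; 3↦1; 4↦0]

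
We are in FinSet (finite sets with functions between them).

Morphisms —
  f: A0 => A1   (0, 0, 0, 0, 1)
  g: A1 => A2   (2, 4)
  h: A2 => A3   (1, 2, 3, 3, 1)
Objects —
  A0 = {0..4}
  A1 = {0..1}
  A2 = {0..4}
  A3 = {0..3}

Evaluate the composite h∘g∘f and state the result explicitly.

Answer: (3, 3, 3, 3, 1)

Work:
  0 f=>0 g=>2 h=>3
  1 f=>0 g=>2 h=>3
  2 f=>0 g=>2 h=>3
  3 f=>0 g=>2 h=>3
  4 f=>1 g=>4 h=>1
composite: (3, 3, 3, 3, 1)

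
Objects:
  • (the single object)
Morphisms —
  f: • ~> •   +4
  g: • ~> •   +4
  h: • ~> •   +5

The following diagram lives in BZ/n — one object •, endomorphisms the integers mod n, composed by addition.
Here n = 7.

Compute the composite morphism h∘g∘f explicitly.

Answer: +6

Work:
  0 +4≡4 +4≡1 +5≡6  (mod 7)
result: +6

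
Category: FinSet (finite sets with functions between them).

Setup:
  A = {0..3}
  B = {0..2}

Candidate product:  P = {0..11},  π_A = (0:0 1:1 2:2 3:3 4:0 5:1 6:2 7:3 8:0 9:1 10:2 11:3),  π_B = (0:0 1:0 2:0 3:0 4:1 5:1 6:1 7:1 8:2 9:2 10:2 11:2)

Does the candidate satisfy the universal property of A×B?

|A|·|B| = 4·3 = 12;  |P| = 12
Check the pairing map k ↦ (π_A(k), π_B(k)):
  0 : (0,0)
  1 : (1,0)
  2 : (2,0)
  3 : (3,0)
  4 : (0,1)
  5 : (1,1)
  6 : (2,1)
  7 : (3,1)
  8 : (0,2)
  9 : (1,2)
  10 : (2,2)
  11 : (3,2)
distinct pairs in image: 12 / 12 needed
  → bijection onto A×B; projections well-typed.

Answer: VALID PRODUCT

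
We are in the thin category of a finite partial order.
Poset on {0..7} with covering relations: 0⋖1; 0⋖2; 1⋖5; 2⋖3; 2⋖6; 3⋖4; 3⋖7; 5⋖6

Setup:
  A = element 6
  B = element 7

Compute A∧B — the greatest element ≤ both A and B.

Answer: A∧B = 2

Trace:
{x : x≤A ∧ x≤B} = {0,2}  (A=6, B=7)
  0 ≤ 2
  2 ≤ 2
glb = 2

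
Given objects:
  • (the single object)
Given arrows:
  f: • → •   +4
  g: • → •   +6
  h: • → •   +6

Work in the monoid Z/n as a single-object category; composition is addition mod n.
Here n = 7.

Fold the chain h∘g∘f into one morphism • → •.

Answer: +2

Work:
  0 +4≡4 +6≡3 +6≡2  (mod 7)
⟦path⟧: +2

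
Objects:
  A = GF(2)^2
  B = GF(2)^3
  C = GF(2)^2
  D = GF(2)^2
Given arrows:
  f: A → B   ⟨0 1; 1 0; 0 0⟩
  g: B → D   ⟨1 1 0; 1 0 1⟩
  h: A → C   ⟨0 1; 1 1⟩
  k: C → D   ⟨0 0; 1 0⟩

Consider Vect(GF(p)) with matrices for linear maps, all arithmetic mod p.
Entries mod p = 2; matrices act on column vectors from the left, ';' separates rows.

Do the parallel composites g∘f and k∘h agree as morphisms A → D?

Path 1 = f;g:
  e0=[1,0] f→[0,1,0] g→[1,0]
  e1=[0,1] f→[1,0,0] g→[1,1]
  ⟦path⟧₁ = ⟨1 1; 0 1⟩
Path 2 = h;k:
  e0=[1,0] h→[0,1] k→[0,0]
  e1=[0,1] h→[1,1] k→[0,1]
  ⟦path⟧₂ = ⟨0 0; 0 1⟩
Equal? distinct morphisms ✗

Answer: DOES NOT COMMUTE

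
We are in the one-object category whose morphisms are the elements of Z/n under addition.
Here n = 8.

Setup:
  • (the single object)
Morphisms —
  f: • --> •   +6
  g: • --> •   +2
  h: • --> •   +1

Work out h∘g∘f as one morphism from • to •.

Answer: +1

Work:
  0 +6≡6 +2≡0 +1≡1  (mod 8)
result: +1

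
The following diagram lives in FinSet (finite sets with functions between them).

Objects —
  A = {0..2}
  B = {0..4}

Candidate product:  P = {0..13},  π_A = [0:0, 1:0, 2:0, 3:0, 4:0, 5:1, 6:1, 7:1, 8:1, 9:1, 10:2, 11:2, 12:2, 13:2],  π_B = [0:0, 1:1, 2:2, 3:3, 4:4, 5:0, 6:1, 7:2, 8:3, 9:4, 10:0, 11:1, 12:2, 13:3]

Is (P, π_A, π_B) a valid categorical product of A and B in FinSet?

Answer: NOT A VALID PRODUCT — |P|=14 ≠ |A|·|B|=15

Derivation:
|A|·|B| = 3·5 = 15;  |P| = 14
  → cardinalities differ; no bijection possible.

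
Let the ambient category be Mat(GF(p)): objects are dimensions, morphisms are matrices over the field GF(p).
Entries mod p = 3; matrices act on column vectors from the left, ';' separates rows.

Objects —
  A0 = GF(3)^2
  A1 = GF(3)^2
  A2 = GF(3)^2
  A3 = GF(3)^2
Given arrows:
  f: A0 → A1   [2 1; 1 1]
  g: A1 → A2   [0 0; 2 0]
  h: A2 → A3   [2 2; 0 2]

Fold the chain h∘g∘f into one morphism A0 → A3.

Answer: [2 1; 2 1]

Work:
  e0=⟨1,0⟩ f→⟨2,1⟩ g→⟨0,1⟩ h→⟨2,2⟩
  e1=⟨0,1⟩ f→⟨1,1⟩ g→⟨0,2⟩ h→⟨1,1⟩
⟦path⟧: [2 1; 2 1]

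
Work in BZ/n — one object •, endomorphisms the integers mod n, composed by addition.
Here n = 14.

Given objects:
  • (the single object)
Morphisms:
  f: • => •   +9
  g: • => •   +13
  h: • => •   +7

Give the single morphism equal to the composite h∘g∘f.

  0 +9≡9 +13≡8 +7≡1  (mod 14)
⟦path⟧: +1

Answer: +1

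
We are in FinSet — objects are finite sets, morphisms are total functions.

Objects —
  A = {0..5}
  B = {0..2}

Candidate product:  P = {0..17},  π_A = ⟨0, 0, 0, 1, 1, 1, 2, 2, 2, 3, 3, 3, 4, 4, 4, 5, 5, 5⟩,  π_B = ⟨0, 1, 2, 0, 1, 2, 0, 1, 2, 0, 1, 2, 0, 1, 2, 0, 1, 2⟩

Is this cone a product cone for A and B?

|A|·|B| = 6·3 = 18;  |P| = 18
Check the pairing map k ↦ (π_A(k), π_B(k)):
  0 : (0,0)
  1 : (0,1)
  2 : (0,2)
  3 : (1,0)
  4 : (1,1)
  5 : (1,2)
  6 : (2,0)
  7 : (2,1)
  8 : (2,2)
  9 : (3,0)
  10 : (3,1)
  11 : (3,2)
  12 : (4,0)
  13 : (4,1)
  14 : (4,2)
  15 : (5,0)
  16 : (5,1)
  17 : (5,2)
distinct pairs in image: 18 / 18 needed
  → bijection onto A×B; projections well-typed.

Answer: VALID PRODUCT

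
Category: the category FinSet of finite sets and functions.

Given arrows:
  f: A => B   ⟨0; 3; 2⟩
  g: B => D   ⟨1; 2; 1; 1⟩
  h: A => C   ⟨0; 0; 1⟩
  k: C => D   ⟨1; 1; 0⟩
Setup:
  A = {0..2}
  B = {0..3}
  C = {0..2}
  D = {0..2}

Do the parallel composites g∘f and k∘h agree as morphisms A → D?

Answer: COMMUTES

Trace:
Path 1 = f;g:
  0 f=>0 g=>1
  1 f=>3 g=>1
  2 f=>2 g=>1
  ⟦path⟧₁ = ⟨1; 1; 1⟩
Path 2 = h;k:
  0 h=>0 k=>1
  1 h=>0 k=>1
  2 h=>1 k=>1
  ⟦path⟧₂ = ⟨1; 1; 1⟩
Equal? same morphism ✓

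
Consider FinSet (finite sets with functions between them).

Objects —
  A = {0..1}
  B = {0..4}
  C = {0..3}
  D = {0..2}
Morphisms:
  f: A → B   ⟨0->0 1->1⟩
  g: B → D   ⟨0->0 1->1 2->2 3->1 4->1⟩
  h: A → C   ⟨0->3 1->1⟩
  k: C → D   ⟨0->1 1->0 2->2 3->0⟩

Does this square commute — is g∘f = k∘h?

Along f;g (path 1):
  0 f→0 g→0
  1 f→1 g→1
  ⟦path⟧₁ = ⟨0->0 1->1⟩
Along h;k (path 2):
  0 h→3 k→0
  1 h→1 k→0
  ⟦path⟧₂ = ⟨0->0 1->0⟩
Equal? distinct morphisms ✗

Answer: DOES NOT COMMUTE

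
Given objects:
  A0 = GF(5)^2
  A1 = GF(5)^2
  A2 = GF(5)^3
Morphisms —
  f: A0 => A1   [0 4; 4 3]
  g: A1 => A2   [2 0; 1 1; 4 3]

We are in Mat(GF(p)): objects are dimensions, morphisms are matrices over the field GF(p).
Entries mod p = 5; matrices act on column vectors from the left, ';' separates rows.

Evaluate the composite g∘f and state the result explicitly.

  e0=[1,0] f=>[0,4] g=>[0,4,2]
  e1=[0,1] f=>[4,3] g=>[3,2,0]
result: [0 3; 4 2; 2 0]

Answer: [0 3; 4 2; 2 0]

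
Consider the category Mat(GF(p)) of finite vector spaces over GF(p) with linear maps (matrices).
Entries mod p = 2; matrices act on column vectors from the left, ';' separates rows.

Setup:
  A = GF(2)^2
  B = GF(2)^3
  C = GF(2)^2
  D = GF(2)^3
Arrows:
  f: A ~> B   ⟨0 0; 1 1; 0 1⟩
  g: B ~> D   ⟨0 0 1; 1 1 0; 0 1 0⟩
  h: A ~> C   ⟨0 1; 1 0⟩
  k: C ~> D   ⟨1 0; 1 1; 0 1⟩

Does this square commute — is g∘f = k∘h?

Answer: DOES NOT COMMUTE

Work:
Along f;g (path 1):
  e0=(1,0) f~>(0,1,0) g~>(0,1,1)
  e1=(0,1) f~>(0,1,1) g~>(1,1,1)
  ⟦path⟧₁ = ⟨0 1; 1 1; 1 1⟩
Along h;k (path 2):
  e0=(1,0) h~>(0,1) k~>(0,1,1)
  e1=(0,1) h~>(1,0) k~>(1,1,0)
  ⟦path⟧₂ = ⟨0 1; 1 1; 1 0⟩
Equal? distinct morphisms ✗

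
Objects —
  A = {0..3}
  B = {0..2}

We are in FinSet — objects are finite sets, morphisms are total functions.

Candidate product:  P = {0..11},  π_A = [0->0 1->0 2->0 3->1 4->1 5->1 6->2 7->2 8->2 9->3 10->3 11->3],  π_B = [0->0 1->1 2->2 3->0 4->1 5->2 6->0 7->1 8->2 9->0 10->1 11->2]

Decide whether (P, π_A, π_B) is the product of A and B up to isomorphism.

Answer: VALID PRODUCT

Trace:
|A|·|B| = 4·3 = 12;  |P| = 12
Check the pairing map k ↦ (π_A(k), π_B(k)):
  0 -> (0,0)
  1 -> (0,1)
  2 -> (0,2)
  3 -> (1,0)
  4 -> (1,1)
  5 -> (1,2)
  6 -> (2,0)
  7 -> (2,1)
  8 -> (2,2)
  9 -> (3,0)
  10 -> (3,1)
  11 -> (3,2)
distinct pairs in image: 12 / 12 needed
  → bijection onto A×B; projections well-typed.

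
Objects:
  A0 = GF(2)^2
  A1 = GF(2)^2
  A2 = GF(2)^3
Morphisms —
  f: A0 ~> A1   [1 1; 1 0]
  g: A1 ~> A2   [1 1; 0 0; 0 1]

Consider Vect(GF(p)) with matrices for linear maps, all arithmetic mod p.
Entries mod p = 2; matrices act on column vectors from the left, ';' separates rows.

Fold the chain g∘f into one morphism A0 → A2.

Answer: [0 1; 0 0; 1 0]

Trace:
  e0=(1,0) f~>(1,1) g~>(0,0,1)
  e1=(0,1) f~>(1,0) g~>(1,0,0)
⟦path⟧: [0 1; 0 0; 1 0]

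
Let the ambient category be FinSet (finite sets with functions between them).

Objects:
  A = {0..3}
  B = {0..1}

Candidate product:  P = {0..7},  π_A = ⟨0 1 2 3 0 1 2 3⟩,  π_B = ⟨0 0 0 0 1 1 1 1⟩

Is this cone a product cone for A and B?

|A|·|B| = 4·2 = 8;  |P| = 8
Check the pairing map k ↦ (π_A(k), π_B(k)):
  0 -> (0,0)
  1 -> (1,0)
  2 -> (2,0)
  3 -> (3,0)
  4 -> (0,1)
  5 -> (1,1)
  6 -> (2,1)
  7 -> (3,1)
distinct pairs in image: 8 / 8 needed
  → bijection onto A×B; projections well-typed.

Answer: VALID PRODUCT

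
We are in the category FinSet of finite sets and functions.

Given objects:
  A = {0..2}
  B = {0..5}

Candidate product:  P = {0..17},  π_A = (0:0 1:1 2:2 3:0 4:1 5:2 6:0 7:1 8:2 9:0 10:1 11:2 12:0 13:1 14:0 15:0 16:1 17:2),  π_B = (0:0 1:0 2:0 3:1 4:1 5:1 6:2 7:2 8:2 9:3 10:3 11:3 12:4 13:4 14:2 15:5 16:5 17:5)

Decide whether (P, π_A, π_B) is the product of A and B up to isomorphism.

|A|·|B| = 3·6 = 18;  |P| = 18
Check the pairing map k ↦ (π_A(k), π_B(k)):
  0 : (0,0)
  1 : (1,0)
  2 : (2,0)
  3 : (0,1)
  4 : (1,1)
  5 : (2,1)
  6 : (0,2)
  7 : (1,2)
  8 : (2,2)
  9 : (0,3)
  10 : (1,3)
  11 : (2,3)
  12 : (0,4)
  13 : (1,4)
  14 : (0,2)  ✗ repeats pair of k=6
  15 : (0,5)
  16 : (1,5)
  17 : (2,5)
distinct pairs in image: 17 / 18 needed
  → (0,2) hit at k=6 and k=14

Answer: NOT A VALID PRODUCT — duplicate pair at indices 6,14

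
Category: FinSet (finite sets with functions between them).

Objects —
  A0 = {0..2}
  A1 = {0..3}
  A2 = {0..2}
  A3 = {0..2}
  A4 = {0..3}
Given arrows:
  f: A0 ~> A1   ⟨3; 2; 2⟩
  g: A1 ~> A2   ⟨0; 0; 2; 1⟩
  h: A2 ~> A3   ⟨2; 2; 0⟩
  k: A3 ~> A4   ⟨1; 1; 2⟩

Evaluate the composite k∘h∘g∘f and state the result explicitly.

  0 f~>3 g~>1 h~>2 k~>2
  1 f~>2 g~>2 h~>0 k~>1
  2 f~>2 g~>2 h~>0 k~>1
composite: ⟨2; 1; 1⟩

Answer: ⟨2; 1; 1⟩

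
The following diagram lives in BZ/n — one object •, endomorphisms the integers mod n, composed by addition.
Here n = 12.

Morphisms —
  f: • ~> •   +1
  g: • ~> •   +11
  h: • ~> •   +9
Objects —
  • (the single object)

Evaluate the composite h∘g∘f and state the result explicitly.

  0 +1≡1 +11≡0 +9≡9  (mod 12)
⟦path⟧: +9

Answer: +9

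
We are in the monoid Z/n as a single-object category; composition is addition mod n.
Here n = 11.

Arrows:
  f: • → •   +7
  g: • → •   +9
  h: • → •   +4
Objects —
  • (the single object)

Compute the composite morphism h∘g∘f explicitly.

  0 +7≡7 +9≡5 +4≡9  (mod 11)
composite: +9

Answer: +9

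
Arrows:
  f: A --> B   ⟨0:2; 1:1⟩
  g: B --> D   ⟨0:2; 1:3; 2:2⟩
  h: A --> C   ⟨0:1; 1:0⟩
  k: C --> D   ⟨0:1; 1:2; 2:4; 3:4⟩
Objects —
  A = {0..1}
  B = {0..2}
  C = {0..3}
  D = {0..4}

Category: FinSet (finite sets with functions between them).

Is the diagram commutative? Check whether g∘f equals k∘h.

1) trace f;g:
  0 f-->2 g-->2
  1 f-->1 g-->3
  ⟦path⟧₁ = ⟨0:2; 1:3⟩
2) trace h;k:
  0 h-->1 k-->2
  1 h-->0 k-->1
  ⟦path⟧₂ = ⟨0:2; 1:1⟩
Equal? NO — does not commute

Answer: DOES NOT COMMUTE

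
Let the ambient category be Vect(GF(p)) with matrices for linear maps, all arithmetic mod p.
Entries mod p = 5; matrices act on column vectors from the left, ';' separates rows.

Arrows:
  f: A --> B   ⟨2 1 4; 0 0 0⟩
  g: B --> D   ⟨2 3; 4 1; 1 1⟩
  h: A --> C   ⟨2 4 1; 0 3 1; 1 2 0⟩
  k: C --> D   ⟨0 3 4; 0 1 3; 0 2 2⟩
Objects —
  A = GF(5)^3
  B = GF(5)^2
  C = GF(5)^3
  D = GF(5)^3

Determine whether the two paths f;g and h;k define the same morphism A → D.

Answer: DOES NOT COMMUTE

Trace:
Path 1 = f;g:
  e0=[1,0,0] f-->[2,0] g-->[4,3,2]
  e1=[0,1,0] f-->[1,0] g-->[2,4,1]
  e2=[0,0,1] f-->[4,0] g-->[3,1,4]
  composite₁ = ⟨4 2 3; 3 4 1; 2 1 4⟩
Path 2 = h;k:
  e0=[1,0,0] h-->[2,0,1] k-->[4,3,2]
  e1=[0,1,0] h-->[4,3,2] k-->[2,4,0]
  e2=[0,0,1] h-->[1,1,0] k-->[3,1,2]
  composite₂ = ⟨4 2 3; 3 4 1; 2 0 2⟩
Equal? distinct morphisms ✗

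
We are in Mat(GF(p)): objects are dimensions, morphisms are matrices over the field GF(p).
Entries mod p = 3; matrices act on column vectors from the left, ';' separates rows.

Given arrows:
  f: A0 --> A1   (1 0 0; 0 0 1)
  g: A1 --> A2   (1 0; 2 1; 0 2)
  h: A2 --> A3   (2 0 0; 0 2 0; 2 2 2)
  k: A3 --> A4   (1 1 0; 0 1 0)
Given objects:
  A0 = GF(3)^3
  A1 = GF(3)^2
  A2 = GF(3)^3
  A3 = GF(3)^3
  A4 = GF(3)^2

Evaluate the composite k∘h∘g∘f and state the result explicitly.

Answer: (0 0 2; 1 0 2)

Trace:
  e0=⟨1,0,0⟩ f-->⟨1,0⟩ g-->⟨1,2,0⟩ h-->⟨2,1,0⟩ k-->⟨0,1⟩
  e1=⟨0,1,0⟩ f-->⟨0,0⟩ g-->⟨0,0,0⟩ h-->⟨0,0,0⟩ k-->⟨0,0⟩
  e2=⟨0,0,1⟩ f-->⟨0,1⟩ g-->⟨0,1,2⟩ h-->⟨0,2,0⟩ k-->⟨2,2⟩
composite: (0 0 2; 1 0 2)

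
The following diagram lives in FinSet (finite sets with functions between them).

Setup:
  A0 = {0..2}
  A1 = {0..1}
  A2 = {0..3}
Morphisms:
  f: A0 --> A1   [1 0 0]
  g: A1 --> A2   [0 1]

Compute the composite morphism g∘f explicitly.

  0 f-->1 g-->1
  1 f-->0 g-->0
  2 f-->0 g-->0
result: [1 0 0]

Answer: [1 0 0]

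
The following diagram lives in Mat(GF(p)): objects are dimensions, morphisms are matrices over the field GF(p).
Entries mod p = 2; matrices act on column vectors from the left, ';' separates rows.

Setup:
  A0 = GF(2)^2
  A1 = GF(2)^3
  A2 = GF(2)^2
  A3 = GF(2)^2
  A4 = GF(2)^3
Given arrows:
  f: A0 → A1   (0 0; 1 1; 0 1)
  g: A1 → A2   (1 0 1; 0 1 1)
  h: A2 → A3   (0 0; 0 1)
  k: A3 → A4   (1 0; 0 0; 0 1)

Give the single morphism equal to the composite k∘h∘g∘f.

  e0=(1,0) f→(0,1,0) g→(0,1) h→(0,1) k→(0,0,1)
  e1=(0,1) f→(0,1,1) g→(1,0) h→(0,0) k→(0,0,0)
result: (0 0; 0 0; 1 0)

Answer: (0 0; 0 0; 1 0)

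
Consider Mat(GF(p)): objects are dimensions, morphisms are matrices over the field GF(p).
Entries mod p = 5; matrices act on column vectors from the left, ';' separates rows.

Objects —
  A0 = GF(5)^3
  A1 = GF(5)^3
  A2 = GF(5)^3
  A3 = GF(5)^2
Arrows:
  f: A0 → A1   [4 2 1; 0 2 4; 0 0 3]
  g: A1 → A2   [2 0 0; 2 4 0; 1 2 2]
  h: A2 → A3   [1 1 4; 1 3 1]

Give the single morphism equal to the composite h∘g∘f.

  e0=[1,0,0] f→[4,0,0] g→[3,3,4] h→[2,1]
  e1=[0,1,0] f→[2,2,0] g→[4,2,1] h→[0,1]
  e2=[0,0,1] f→[1,4,3] g→[2,3,0] h→[0,1]
⟦path⟧: [2 0 0; 1 1 1]

Answer: [2 0 0; 1 1 1]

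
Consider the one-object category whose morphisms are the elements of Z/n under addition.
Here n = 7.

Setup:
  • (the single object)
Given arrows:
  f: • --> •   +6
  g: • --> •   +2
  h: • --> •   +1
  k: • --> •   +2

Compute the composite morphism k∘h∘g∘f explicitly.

  0 +6≡6 +2≡1 +1≡2 +2≡4  (mod 7)
result: +4

Answer: +4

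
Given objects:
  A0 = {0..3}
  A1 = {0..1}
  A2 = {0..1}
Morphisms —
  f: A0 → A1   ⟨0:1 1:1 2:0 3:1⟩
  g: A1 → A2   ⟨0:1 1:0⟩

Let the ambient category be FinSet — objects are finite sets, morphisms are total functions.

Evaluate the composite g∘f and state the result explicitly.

  0 f→1 g→0
  1 f→1 g→0
  2 f→0 g→1
  3 f→1 g→0
composite: ⟨0:0 1:0 2:1 3:0⟩

Answer: ⟨0:0 1:0 2:1 3:0⟩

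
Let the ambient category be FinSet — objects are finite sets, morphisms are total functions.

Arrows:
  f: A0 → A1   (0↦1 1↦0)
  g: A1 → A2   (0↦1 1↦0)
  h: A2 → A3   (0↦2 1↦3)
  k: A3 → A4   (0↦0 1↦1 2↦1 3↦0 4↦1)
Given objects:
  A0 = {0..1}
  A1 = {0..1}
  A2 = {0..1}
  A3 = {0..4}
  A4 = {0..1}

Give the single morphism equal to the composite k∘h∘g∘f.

Answer: (0↦1 1↦0)

Work:
  0 f→1 g→0 h→2 k→1
  1 f→0 g→1 h→3 k→0
composite: (0↦1 1↦0)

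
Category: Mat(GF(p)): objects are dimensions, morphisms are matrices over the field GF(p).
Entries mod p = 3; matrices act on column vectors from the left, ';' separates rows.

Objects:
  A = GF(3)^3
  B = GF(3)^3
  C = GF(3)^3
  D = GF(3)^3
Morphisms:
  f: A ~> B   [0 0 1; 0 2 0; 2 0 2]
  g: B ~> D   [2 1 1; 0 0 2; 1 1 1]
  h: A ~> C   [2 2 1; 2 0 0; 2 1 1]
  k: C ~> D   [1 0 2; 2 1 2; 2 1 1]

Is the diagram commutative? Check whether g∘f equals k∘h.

Answer: DOES NOT COMMUTE

Derivation:
Path 1 = f;g:
  e0=⟨1,0,0⟩ f~>⟨0,0,2⟩ g~>⟨2,1,2⟩
  e1=⟨0,1,0⟩ f~>⟨0,2,0⟩ g~>⟨2,0,2⟩
  e2=⟨0,0,1⟩ f~>⟨1,0,2⟩ g~>⟨1,1,0⟩
  composite₁ = [2 2 1; 1 0 1; 2 2 0]
Path 2 = h;k:
  e0=⟨1,0,0⟩ h~>⟨2,2,2⟩ k~>⟨0,1,2⟩
  e1=⟨0,1,0⟩ h~>⟨2,0,1⟩ k~>⟨1,0,2⟩
  e2=⟨0,0,1⟩ h~>⟨1,0,1⟩ k~>⟨0,1,0⟩
  composite₂ = [0 1 0; 1 0 1; 2 2 0]
Equal? distinct morphisms ✗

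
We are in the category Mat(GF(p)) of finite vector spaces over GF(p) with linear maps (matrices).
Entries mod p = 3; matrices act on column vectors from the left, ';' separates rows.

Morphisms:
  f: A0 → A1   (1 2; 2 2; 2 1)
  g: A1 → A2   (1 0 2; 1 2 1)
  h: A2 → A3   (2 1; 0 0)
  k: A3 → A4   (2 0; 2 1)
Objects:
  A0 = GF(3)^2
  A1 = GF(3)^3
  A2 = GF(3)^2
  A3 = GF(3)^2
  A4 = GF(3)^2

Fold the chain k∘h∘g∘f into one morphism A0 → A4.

  e0=[1,0] f→[1,2,2] g→[2,1] h→[2,0] k→[1,1]
  e1=[0,1] f→[2,2,1] g→[1,1] h→[0,0] k→[0,0]
⟦path⟧: (1 0; 1 0)

Answer: (1 0; 1 0)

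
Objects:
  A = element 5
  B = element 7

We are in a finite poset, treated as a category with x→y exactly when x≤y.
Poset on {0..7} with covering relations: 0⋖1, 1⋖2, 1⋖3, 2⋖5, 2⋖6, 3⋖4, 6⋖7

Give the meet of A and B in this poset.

{x : x≤A ∧ x≤B} = {0,1,2}  (A=5, B=7)
  0 ≤ 2
  1 ≤ 2
  2 ≤ 2
glb = 2

Answer: A∧B = 2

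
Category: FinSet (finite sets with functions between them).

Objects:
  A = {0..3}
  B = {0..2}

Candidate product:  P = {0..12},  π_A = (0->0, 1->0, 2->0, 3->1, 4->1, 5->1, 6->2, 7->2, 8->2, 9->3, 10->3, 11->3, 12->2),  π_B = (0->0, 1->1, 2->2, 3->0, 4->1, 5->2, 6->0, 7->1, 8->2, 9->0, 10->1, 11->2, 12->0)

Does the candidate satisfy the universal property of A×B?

Answer: NOT A VALID PRODUCT — |P|=13 ≠ |A|·|B|=12

Derivation:
|A|·|B| = 4·3 = 12;  |P| = 13
  → cardinalities differ; no bijection possible.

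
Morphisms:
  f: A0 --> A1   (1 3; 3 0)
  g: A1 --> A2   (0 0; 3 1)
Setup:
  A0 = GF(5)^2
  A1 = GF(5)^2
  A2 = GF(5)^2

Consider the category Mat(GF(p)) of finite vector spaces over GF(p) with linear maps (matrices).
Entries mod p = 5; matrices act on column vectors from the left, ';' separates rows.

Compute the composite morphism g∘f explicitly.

  e0=⟨1,0⟩ f-->⟨1,3⟩ g-->⟨0,1⟩
  e1=⟨0,1⟩ f-->⟨3,0⟩ g-->⟨0,4⟩
⟦path⟧: (0 0; 1 4)

Answer: (0 0; 1 4)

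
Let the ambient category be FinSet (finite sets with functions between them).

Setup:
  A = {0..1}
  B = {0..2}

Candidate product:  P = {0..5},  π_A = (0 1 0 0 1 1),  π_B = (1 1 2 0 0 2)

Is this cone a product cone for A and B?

|A|·|B| = 2·3 = 6;  |P| = 6
Check the pairing map k ↦ (π_A(k), π_B(k)):
  0 ↦ (0,1)
  1 ↦ (1,1)
  2 ↦ (0,2)
  3 ↦ (0,0)
  4 ↦ (1,0)
  5 ↦ (1,2)
distinct pairs in image: 6 / 6 needed
  → bijection onto A×B; projections well-typed.

Answer: VALID PRODUCT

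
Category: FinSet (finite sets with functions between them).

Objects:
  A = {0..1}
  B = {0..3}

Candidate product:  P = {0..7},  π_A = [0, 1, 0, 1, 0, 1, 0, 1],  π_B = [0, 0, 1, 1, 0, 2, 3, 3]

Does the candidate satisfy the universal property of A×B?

Answer: NOT A VALID PRODUCT — duplicate pair at indices 0,4

Derivation:
|A|·|B| = 2·4 = 8;  |P| = 8
Check the pairing map k ↦ (π_A(k), π_B(k)):
  0 -> (0,0)
  1 -> (1,0)
  2 -> (0,1)
  3 -> (1,1)
  4 -> (0,0)  ✗ repeats pair of k=0
  5 -> (1,2)
  6 -> (0,3)
  7 -> (1,3)
distinct pairs in image: 7 / 8 needed
  → (0,0) hit at k=0 and k=4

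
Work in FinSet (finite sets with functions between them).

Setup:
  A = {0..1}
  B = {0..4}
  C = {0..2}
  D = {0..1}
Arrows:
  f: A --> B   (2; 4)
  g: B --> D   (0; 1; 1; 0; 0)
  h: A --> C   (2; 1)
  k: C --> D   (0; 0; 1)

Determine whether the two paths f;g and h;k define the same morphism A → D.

Along f;g (path 1):
  0 f-->2 g-->1
  1 f-->4 g-->0
  ⟦path⟧₁ = (1; 0)
Along h;k (path 2):
  0 h-->2 k-->1
  1 h-->1 k-->0
  ⟦path⟧₂ = (1; 0)
Equal? same morphism ✓

Answer: COMMUTES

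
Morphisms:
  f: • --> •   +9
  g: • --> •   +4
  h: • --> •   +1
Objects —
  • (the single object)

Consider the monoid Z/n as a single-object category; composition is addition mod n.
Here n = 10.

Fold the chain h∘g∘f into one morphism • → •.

Answer: +4

Work:
  0 +9≡9 +4≡3 +1≡4  (mod 10)
⟦path⟧: +4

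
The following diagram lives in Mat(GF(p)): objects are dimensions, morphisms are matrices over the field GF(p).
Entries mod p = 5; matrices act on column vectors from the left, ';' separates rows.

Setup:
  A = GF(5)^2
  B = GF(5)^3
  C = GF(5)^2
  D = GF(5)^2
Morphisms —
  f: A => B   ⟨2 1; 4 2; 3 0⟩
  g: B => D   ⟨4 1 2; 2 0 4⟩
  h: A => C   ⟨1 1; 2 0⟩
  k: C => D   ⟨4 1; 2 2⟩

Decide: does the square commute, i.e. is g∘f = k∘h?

Path 1 = f;g:
  e0=(1,0) f=>(2,4,3) g=>(3,1)
  e1=(0,1) f=>(1,2,0) g=>(1,2)
  composite₁ = ⟨3 1; 1 2⟩
Path 2 = h;k:
  e0=(1,0) h=>(1,2) k=>(1,1)
  e1=(0,1) h=>(1,0) k=>(4,2)
  composite₂ = ⟨1 4; 1 2⟩
Equal? distinct morphisms ✗

Answer: DOES NOT COMMUTE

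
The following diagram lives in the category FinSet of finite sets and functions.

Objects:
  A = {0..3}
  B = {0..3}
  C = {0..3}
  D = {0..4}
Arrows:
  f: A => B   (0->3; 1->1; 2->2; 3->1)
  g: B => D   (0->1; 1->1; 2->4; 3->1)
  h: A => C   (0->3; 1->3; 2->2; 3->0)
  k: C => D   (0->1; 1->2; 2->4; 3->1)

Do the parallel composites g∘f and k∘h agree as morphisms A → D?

Answer: COMMUTES

Work:
Along f;g (path 1):
  0 f=>3 g=>1
  1 f=>1 g=>1
  2 f=>2 g=>4
  3 f=>1 g=>1
  composite₁ = (0->1; 1->1; 2->4; 3->1)
Along h;k (path 2):
  0 h=>3 k=>1
  1 h=>3 k=>1
  2 h=>2 k=>4
  3 h=>0 k=>1
  composite₂ = (0->1; 1->1; 2->4; 3->1)
Equal? equal; square commutes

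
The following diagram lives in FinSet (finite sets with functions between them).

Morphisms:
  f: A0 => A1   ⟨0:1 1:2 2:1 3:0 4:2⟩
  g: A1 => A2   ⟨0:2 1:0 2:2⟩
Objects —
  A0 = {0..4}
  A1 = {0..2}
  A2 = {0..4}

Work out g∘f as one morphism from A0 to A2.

  0 f=>1 g=>0
  1 f=>2 g=>2
  2 f=>1 g=>0
  3 f=>0 g=>2
  4 f=>2 g=>2
composite: ⟨0:0 1:2 2:0 3:2 4:2⟩

Answer: ⟨0:0 1:2 2:0 3:2 4:2⟩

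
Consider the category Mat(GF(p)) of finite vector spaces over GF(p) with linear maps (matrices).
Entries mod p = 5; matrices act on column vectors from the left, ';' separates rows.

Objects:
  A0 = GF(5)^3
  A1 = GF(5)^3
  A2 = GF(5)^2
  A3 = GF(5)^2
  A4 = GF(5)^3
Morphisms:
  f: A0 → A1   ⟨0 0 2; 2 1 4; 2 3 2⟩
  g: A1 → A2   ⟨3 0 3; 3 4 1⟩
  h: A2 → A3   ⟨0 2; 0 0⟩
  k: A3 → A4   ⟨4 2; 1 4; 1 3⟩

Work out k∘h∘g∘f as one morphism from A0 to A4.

Answer: ⟨0 1 2; 0 4 3; 0 4 3⟩

Work:
  e0=⟨1,0,0⟩ f→⟨0,2,2⟩ g→⟨1,0⟩ h→⟨0,0⟩ k→⟨0,0,0⟩
  e1=⟨0,1,0⟩ f→⟨0,1,3⟩ g→⟨4,2⟩ h→⟨4,0⟩ k→⟨1,4,4⟩
  e2=⟨0,0,1⟩ f→⟨2,4,2⟩ g→⟨2,4⟩ h→⟨3,0⟩ k→⟨2,3,3⟩
⟦path⟧: ⟨0 1 2; 0 4 3; 0 4 3⟩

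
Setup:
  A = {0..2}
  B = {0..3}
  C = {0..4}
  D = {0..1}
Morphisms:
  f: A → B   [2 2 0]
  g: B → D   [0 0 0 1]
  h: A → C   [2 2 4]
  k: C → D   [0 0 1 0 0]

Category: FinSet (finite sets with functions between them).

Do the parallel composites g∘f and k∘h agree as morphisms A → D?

Answer: DOES NOT COMMUTE

Work:
1) trace f;g:
  0 f→2 g→0
  1 f→2 g→0
  2 f→0 g→0
  result₁ = [0 0 0]
2) trace h;k:
  0 h→2 k→1
  1 h→2 k→1
  2 h→4 k→0
  result₂ = [1 1 0]
Equal? NO — does not commute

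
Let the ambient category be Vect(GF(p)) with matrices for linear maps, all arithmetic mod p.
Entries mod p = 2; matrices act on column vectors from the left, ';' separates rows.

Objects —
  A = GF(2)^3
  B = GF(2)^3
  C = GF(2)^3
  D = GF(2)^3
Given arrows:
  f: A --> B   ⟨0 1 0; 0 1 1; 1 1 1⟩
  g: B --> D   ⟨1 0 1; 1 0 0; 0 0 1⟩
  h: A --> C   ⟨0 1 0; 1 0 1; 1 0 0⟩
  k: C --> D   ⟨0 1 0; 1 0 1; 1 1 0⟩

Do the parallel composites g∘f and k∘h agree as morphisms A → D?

Answer: DOES NOT COMMUTE

Work:
Path 1 = f;g:
  e0=[1,0,0] f-->[0,0,1] g-->[1,0,1]
  e1=[0,1,0] f-->[1,1,1] g-->[0,1,1]
  e2=[0,0,1] f-->[0,1,1] g-->[1,0,1]
  result₁ = ⟨1 0 1; 0 1 0; 1 1 1⟩
Path 2 = h;k:
  e0=[1,0,0] h-->[0,1,1] k-->[1,1,1]
  e1=[0,1,0] h-->[1,0,0] k-->[0,1,1]
  e2=[0,0,1] h-->[0,1,0] k-->[1,0,1]
  result₂ = ⟨1 0 1; 1 1 0; 1 1 1⟩
Equal? NO — does not commute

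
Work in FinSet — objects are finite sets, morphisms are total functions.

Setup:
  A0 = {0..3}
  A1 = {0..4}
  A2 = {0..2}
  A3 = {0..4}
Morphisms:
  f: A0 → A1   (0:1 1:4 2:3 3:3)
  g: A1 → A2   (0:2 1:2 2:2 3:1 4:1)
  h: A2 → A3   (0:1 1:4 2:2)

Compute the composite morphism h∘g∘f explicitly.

  0 f→1 g→2 h→2
  1 f→4 g→1 h→4
  2 f→3 g→1 h→4
  3 f→3 g→1 h→4
result: (0:2 1:4 2:4 3:4)

Answer: (0:2 1:4 2:4 3:4)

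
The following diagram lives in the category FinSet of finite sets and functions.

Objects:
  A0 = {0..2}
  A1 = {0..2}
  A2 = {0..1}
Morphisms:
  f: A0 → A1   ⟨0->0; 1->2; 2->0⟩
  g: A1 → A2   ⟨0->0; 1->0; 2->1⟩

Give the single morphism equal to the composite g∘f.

  0 f→0 g→0
  1 f→2 g→1
  2 f→0 g→0
⟦path⟧: ⟨0->0; 1->1; 2->0⟩

Answer: ⟨0->0; 1->1; 2->0⟩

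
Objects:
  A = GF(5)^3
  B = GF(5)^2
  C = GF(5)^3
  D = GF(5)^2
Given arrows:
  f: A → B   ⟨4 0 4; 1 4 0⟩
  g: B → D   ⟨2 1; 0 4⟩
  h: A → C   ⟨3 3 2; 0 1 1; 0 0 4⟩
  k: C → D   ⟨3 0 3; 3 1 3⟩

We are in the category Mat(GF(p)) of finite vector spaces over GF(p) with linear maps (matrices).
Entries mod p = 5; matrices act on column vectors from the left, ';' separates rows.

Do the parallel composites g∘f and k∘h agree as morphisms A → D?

Answer: DOES NOT COMMUTE

Derivation:
Path 1 = f;g:
  e0=⟨1,0,0⟩ f→⟨4,1⟩ g→⟨4,4⟩
  e1=⟨0,1,0⟩ f→⟨0,4⟩ g→⟨4,1⟩
  e2=⟨0,0,1⟩ f→⟨4,0⟩ g→⟨3,0⟩
  composite₁ = ⟨4 4 3; 4 1 0⟩
Path 2 = h;k:
  e0=⟨1,0,0⟩ h→⟨3,0,0⟩ k→⟨4,4⟩
  e1=⟨0,1,0⟩ h→⟨3,1,0⟩ k→⟨4,0⟩
  e2=⟨0,0,1⟩ h→⟨2,1,4⟩ k→⟨3,4⟩
  composite₂ = ⟨4 4 3; 4 0 4⟩
Equal? distinct morphisms ✗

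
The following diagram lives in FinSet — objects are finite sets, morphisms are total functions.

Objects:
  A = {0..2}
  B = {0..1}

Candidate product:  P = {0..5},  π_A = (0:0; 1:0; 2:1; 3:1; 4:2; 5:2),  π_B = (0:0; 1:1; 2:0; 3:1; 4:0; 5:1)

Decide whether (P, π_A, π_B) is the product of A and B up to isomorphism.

|A|·|B| = 3·2 = 6;  |P| = 6
Check the pairing map k ↦ (π_A(k), π_B(k)):
  0 : (0,0)
  1 : (0,1)
  2 : (1,0)
  3 : (1,1)
  4 : (2,0)
  5 : (2,1)
distinct pairs in image: 6 / 6 needed
  → bijection onto A×B; projections well-typed.

Answer: VALID PRODUCT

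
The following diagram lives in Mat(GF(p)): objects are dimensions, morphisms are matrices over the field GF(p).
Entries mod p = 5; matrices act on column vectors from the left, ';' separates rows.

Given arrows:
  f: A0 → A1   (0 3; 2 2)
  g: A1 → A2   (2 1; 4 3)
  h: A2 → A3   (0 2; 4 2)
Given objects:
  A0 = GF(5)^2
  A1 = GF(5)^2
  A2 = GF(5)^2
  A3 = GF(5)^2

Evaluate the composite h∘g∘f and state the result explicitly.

  e0=⟨1,0⟩ f→⟨0,2⟩ g→⟨2,1⟩ h→⟨2,0⟩
  e1=⟨0,1⟩ f→⟨3,2⟩ g→⟨3,3⟩ h→⟨1,3⟩
result: (2 1; 0 3)

Answer: (2 1; 0 3)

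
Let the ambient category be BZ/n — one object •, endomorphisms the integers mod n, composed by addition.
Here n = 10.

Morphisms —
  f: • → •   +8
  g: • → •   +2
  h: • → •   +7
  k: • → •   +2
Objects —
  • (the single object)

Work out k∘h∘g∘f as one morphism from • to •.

  0 +8≡8 +2≡0 +7≡7 +2≡9  (mod 10)
⟦path⟧: +9

Answer: +9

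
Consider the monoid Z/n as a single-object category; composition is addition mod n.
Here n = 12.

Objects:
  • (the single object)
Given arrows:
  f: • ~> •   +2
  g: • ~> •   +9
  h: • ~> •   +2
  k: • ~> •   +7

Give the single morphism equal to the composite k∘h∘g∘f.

  0 +2≡2 +9≡11 +2≡1 +7≡8  (mod 12)
⟦path⟧: +8

Answer: +8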